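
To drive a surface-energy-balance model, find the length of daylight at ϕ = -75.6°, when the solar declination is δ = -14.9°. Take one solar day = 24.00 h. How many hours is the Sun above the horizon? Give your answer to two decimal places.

24.00 h

Sunrise equation: cos h₀ = −tan ϕ · tan δ = -1.0363 ≤ −1, so the Sun never sets (polar day) and h₀ = π.
Daylight = 2h₀/(2π) × 24.00 h = (3.1416/π) × 24.00 = 24.00 h.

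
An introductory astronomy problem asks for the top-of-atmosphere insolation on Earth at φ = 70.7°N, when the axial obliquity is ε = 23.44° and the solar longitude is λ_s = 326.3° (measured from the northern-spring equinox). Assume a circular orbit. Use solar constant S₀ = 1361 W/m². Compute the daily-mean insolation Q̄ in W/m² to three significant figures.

Solar declination: sin δ = sin ε · sin λ_s = sin 23.44° × sin 326.3° = -0.22071, so δ = -12.751°.
cos H₀ = −tan(+70.7°) tan(-12.751°) = 0.6462, H₀ = 0.8682 rad.
Bracket: H₀ sin φ sin δ + cos φ cos δ sin H₀ = 0.8682×0.94380×-0.22071 + 0.33051×0.97534×0.76318 = -0.180851 + 0.246018 = 0.065167.
Q̄ = (S₀/π) × [bracket] = (1361/π) × 0.065167 = 28.23 W/m².

Q̄ ≈ 28.2 W/m²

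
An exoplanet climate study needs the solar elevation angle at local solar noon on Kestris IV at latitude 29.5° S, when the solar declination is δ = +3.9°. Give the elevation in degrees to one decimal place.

At local noon the hour angle is zero, so the zenith angle equals |φ − δ| = |-29.5° − (+3.900°)| = 33.400°.
Elevation = 90° − 33.400° = 56.6°.

56.6°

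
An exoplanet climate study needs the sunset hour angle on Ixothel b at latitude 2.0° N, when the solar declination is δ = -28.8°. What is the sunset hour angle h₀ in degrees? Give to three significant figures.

cos h₀ = −tan ϕ · tan δ = −tan(+2.0°) × tan(-28.800°) = 0.0192, so h₀ = 1.5516 rad = 88.90°.

h₀ = 88.9°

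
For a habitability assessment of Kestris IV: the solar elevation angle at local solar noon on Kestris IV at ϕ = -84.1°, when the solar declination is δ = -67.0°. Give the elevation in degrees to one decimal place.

At local noon the hour angle is zero, so the zenith angle equals |ϕ − δ| = |-84.1° − (-67.000°)| = 17.100°.
Elevation = 90° − 17.100° = 72.9°.

72.9°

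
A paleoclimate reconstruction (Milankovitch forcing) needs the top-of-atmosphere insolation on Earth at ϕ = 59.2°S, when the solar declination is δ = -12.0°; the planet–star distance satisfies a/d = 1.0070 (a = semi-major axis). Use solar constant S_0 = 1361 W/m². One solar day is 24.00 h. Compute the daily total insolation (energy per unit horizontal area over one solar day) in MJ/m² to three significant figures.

30.9 MJ/m²

cos h₀ = −tan(-59.2°) tan(-12.000°) = -0.3566, h₀ = 1.9354 rad.
Bracket: h₀ sin ϕ sin δ + cos ϕ cos δ sin h₀ = 1.9354×-0.85896×-0.20791 + 0.51204×0.97815×0.93427 = 0.345636 + 0.467931 = 0.813567.
Inverse-square distance factor (a/d)² = 1.0070² = 1.014049.
Q̄ = (S_0/π) × 1.014049 × [bracket] = (1361/π) × 1.014049 × 0.813567 = 357.40 W/m².
Daily total = Q̄ × 24.00 h × 3600 s/h = 357.40 × 24.00 × 3600 / 10⁶ = 30.88 MJ/m².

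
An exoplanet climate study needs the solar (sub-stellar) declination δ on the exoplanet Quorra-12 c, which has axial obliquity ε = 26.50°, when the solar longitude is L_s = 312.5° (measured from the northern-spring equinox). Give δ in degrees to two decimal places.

sin δ = sin ε · sin L_s = sin 26.50° × sin 312.5° = -0.328972.
δ = arcsin(-0.328972) = -19.21°.

δ = -19.21°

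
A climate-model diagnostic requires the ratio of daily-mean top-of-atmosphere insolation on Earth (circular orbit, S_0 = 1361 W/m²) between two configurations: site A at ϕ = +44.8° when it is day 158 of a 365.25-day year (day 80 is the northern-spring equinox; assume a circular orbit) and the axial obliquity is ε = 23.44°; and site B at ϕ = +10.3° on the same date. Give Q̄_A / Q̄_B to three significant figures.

Q̄_A / Q̄_B ≈ 1.12

— Configuration A (ϕ=+44.8°):
Solar longitude: L_s = 360° × (158 − 80)/365.25 = 76.879°.
sin δ = sin 23.44° × sin 76.879° = 0.38740, so δ = +22.793°.
cos h₀ = −tan(+44.8°) tan(+22.793°) = -0.4173, h₀ = 2.0013 rad.
Bracket: h₀ sin ϕ sin δ + cos ϕ cos δ sin h₀ = 2.0013×0.70463×0.38740 + 0.70957×0.92191×0.90877 = 0.546302 + 0.594481 = 1.140783.
Q̄ = (S_0/π) × [bracket] = (1361/π) × 1.140783 = 494.21 W/m².
— Configuration B (ϕ=+10.3°):
cos h₀ = −tan(+10.3°) tan(+22.793°) = -0.0764, h₀ = 1.6472 rad.
Bracket: h₀ sin ϕ sin δ + cos ϕ cos δ sin h₀ = 1.6472×0.17880×0.38740 + 0.98389×0.92191×0.99708 = 0.114097 + 0.904409 = 1.018506.
Q̄ = (S_0/π) × [bracket] = (1361/π) × 1.018506 = 441.24 W/m².
Ratio Q̄_A / Q̄_B = 494.21 / 441.24 = 1.120.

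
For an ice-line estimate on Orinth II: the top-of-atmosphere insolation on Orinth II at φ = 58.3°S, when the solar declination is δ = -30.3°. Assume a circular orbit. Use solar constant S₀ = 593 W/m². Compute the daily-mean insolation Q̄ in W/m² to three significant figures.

cos H₀ = −tan(-58.3°) tan(-30.300°) = -0.9461, H₀ = 2.8119 rad.
Bracket: H₀ sin φ sin δ + cos φ cos δ sin H₀ = 2.8119×-0.85081×-0.50453 + 0.52547×0.86340×0.32373 = 1.207034 + 0.146873 = 1.353907.
Q̄ = (S₀/π) × [bracket] = (593/π) × 1.353907 = 255.6 W/m².

Q̄ ≈ 256 W/m²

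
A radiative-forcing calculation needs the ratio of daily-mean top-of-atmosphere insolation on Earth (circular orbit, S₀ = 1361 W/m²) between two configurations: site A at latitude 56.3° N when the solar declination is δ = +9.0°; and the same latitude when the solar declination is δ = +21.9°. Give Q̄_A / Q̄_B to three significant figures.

Q̄_A / Q̄_B ≈ 0.699

— Configuration A (φ=+56.3°):
cos H₀ = −tan(+56.3°) tan(+9.000°) = -0.2375, H₀ = 1.8106 rad.
Bracket: H₀ sin φ sin δ + cos φ cos δ sin H₀ = 1.8106×0.83195×0.15643 + 0.55484×0.98769×0.97139 = 0.235635 + 0.532331 = 0.767966.
Q̄ = (S₀/π) × [bracket] = (1361/π) × 0.767966 = 332.70 W/m².
— Configuration B (φ=+56.3°):
cos H₀ = −tan(+56.3°) tan(+21.900°) = -0.6028, H₀ = 2.2178 rad.
Bracket: H₀ sin φ sin δ + cos φ cos δ sin H₀ = 2.2178×0.83195×0.37299 + 0.55484×0.92784×0.79792 = 0.688203 + 0.410771 = 1.098974.
Q̄ = (S₀/π) × [bracket] = (1361/π) × 1.098974 = 476.10 W/m².
Ratio Q̄_A / Q̄_B = 332.70 / 476.10 = 0.6988.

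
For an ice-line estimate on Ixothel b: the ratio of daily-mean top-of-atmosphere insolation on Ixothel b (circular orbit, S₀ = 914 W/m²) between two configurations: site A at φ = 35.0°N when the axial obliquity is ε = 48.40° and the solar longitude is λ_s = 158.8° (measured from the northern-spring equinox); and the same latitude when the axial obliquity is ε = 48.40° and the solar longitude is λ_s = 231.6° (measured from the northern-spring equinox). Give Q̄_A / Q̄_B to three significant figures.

Q̄_A / Q̄_B ≈ 4.70

— Configuration A (φ=+35.0°):
Solar declination: sin δ = sin ε · sin λ_s = sin 48.40° × sin 158.8° = 0.27042, so δ = +15.689°.
cos H₀ = −tan(+35.0°) tan(+15.689°) = -0.1967, H₀ = 1.7688 rad.
Bracket: H₀ sin φ sin δ + cos φ cos δ sin H₀ = 1.7688×0.57358×0.27042 + 0.81915×0.96274×0.98047 = 0.274354 + 0.773227 = 1.047581.
Q̄ = (S₀/π) × [bracket] = (914/π) × 1.047581 = 304.78 W/m².
— Configuration B (φ=+35.0°):
Solar declination: sin δ = sin ε · sin λ_s = sin 48.40° × sin 231.6° = -0.58604, so δ = -35.877°.
cos H₀ = −tan(+35.0°) tan(-35.877°) = 0.5064, H₀ = 1.0398 rad.
Bracket: H₀ sin φ sin δ + cos φ cos δ sin H₀ = 1.0398×0.57358×-0.58604 + 0.81915×0.81028×0.86228 = -0.349519 + 0.572330 = 0.222811.
Q̄ = (S₀/π) × [bracket] = (914/π) × 0.222811 = 64.824 W/m².
Ratio Q̄_A / Q̄_B = 304.78 / 64.824 = 4.702.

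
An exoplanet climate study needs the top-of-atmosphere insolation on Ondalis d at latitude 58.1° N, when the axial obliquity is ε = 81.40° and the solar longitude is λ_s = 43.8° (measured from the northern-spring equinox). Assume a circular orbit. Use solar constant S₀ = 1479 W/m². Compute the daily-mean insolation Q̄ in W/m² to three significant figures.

Q̄ ≈ 859 W/m²

Solar declination: sin δ = sin ε · sin λ_s = sin 81.40° × sin 43.8° = 0.68436, so δ = +43.185°.
cos H₀ = −tan(+58.1°) tan(+43.185°) = -1.5079 ≤ −1 ⇒ polar day, H₀ = π.
Bracket: H₀ sin φ sin δ + cos φ cos δ sin H₀ = 3.1416×0.84897×0.68436 + 0.52844×0.72914×0.00000 = 1.825273 + 0.000000 = 1.825273.
Q̄ = (S₀/π) × [bracket] = (1479/π) × 1.825273 = 859.3 W/m².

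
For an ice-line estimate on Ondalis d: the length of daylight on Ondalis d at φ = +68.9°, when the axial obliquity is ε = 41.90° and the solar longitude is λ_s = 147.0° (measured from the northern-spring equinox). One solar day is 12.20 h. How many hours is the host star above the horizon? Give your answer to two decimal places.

Solar declination: sin δ = sin ε · sin λ_s = sin 41.90° × sin 147.0° = 0.36373, so δ = +21.329°.
Sunrise equation: cos H₀ = −tan φ · tan δ = -1.0119 ≤ −1, so the host star never sets (polar day) and H₀ = π.
Daylight = 2H₀/(2π) × 12.20 h = (3.1416/π) × 12.20 = 12.20 h.

12.20 h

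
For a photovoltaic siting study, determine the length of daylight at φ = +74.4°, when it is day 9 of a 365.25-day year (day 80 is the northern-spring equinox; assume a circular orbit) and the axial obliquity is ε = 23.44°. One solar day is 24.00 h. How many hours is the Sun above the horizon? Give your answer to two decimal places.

Solar longitude: λ_s = 360° × (9 − 80)/365.25 = -69.979°, i.e. -69.979° + 360° = 290.021°.
sin δ = sin 23.44° × sin 290.021° = -0.37375, so δ = -21.947°.
cos H₀ = −tan φ · tan δ = 1.4432 ≥ 1, so the Sun never rises (polar night) and H₀ = 0.
Daylight = 2H₀/(2π) × 24.00 h = (0.0000/π) × 24.00 = 0.00 h.

0.00 h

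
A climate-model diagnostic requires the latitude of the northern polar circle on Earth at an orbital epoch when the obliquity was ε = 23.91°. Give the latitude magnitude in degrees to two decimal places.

66.09°

The polar circle is the lowest latitude that experiences at least one full rotation of continuous daylight at the northern-summer solstice; it lies at |ϕ| = 90° − ε = 90° − 23.91° = 66.09°.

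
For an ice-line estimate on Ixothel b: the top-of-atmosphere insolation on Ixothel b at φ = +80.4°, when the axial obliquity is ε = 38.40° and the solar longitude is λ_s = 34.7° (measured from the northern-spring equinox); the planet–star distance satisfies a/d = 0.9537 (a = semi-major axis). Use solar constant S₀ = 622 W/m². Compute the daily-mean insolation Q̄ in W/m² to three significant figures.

Q̄ ≈ 197 W/m²

Solar declination: sin δ = sin ε · sin λ_s = sin 38.40° × sin 34.7° = 0.35361, so δ = +20.708°.
cos H₀ = −tan(+80.4°) tan(+20.708°) = -2.2350 ≤ −1 ⇒ polar day, H₀ = π.
Bracket: H₀ sin φ sin δ + cos φ cos δ sin H₀ = 3.1416×0.98600×0.35361 + 0.16677×0.93539×0.00000 = 1.095349 + 0.000000 = 1.095349.
Inverse-square distance factor (a/d)² = 0.9537² = 0.909544.
Q̄ = (S₀/π) × 0.909544 × [bracket] = (622/π) × 0.909544 × 1.095349 = 197.2 W/m².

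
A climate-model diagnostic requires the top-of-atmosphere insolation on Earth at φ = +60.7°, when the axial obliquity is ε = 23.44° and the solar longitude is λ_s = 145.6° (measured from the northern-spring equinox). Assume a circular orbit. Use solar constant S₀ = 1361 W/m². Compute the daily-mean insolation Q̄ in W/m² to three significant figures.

Solar declination: sin δ = sin ε · sin λ_s = sin 23.44° × sin 145.6° = 0.22474, so δ = +12.987°.
cos H₀ = −tan(+60.7°) tan(+12.987°) = -0.4110, H₀ = 1.9943 rad.
Bracket: H₀ sin φ sin δ + cos φ cos δ sin H₀ = 1.9943×0.87207×0.22474 + 0.48938×0.97442×0.91164 = 0.390861 + 0.434726 = 0.825587.
Q̄ = (S₀/π) × [bracket] = (1361/π) × 0.825587 = 357.7 W/m².

Q̄ ≈ 358 W/m²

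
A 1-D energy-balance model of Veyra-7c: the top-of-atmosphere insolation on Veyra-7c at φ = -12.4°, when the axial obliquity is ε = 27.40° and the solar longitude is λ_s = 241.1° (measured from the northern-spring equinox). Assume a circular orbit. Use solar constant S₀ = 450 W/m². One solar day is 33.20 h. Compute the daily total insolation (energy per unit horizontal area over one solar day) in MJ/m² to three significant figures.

17.7 MJ/m²

Solar declination: sin δ = sin ε · sin λ_s = sin 27.40° × sin 241.1° = -0.40289, so δ = -23.759°.
cos H₀ = −tan(-12.4°) tan(-23.759°) = -0.0968, H₀ = 1.6677 rad.
Bracket: H₀ sin φ sin δ + cos φ cos δ sin H₀ = 1.6677×-0.21474×-0.40289 + 0.97667×0.91525×0.99531 = 0.144284 + 0.889705 = 1.033989.
Q̄ = (S₀/π) × [bracket] = (450/π) × 1.033989 = 148.11 W/m².
Daily total = Q̄ × 33.20 h × 3600 s/h = 148.11 × 33.20 × 3600 / 10⁶ = 17.70 MJ/m².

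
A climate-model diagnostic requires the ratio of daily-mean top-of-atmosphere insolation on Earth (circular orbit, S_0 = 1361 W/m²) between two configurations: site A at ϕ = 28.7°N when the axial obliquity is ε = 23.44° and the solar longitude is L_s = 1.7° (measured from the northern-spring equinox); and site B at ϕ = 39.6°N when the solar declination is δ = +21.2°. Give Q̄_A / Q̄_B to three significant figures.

— Configuration A (ϕ=+28.7°):
Solar declination: sin δ = sin ε · sin L_s = sin 23.44° × sin 1.7° = 0.01180, so δ = +0.676°.
cos h₀ = −tan(+28.7°) tan(+0.676°) = -0.0065, h₀ = 1.5773 rad.
Bracket: h₀ sin ϕ sin δ + cos ϕ cos δ sin h₀ = 1.5773×0.48022×0.01180 + 0.87715×0.99993×0.99998 = 0.008938 + 0.877071 = 0.886009.
Q̄ = (S_0/π) × [bracket] = (1361/π) × 0.886009 = 383.84 W/m².
— Configuration B (ϕ=+39.6°):
cos h₀ = −tan(+39.6°) tan(+21.200°) = -0.3209, h₀ = 1.8975 rad.
Bracket: h₀ sin ϕ sin δ + cos ϕ cos δ sin h₀ = 1.8975×0.63742×0.36162 + 0.77051×0.93232×0.94712 = 0.437381 + 0.680375 = 1.117756.
Q̄ = (S_0/π) × [bracket] = (1361/π) × 1.117756 = 484.23 W/m².
Ratio Q̄_A / Q̄_B = 383.84 / 484.23 = 0.7927.

Q̄_A / Q̄_B ≈ 0.793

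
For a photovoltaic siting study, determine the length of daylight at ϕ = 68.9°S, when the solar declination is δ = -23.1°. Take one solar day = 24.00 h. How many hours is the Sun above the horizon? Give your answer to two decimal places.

24.00 h

Sunrise equation: cos h₀ = −tan ϕ · tan δ = -1.1054 ≤ −1, so the Sun never sets (polar day) and h₀ = π.
Daylight = 2h₀/(2π) × 24.00 h = (3.1416/π) × 24.00 = 24.00 h.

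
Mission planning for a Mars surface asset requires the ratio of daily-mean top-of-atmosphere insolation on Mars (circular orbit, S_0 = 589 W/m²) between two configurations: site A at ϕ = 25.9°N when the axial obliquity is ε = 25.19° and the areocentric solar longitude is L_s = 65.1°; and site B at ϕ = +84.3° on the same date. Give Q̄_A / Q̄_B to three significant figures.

— Configuration A (ϕ=+25.9°):
sin δ = sin 25.19° × sin 65.1° = 0.38606, so δ = +22.709°.
cos h₀ = −tan(+25.9°) tan(+22.709°) = -0.2032, h₀ = 1.7754 rad.
Bracket: h₀ sin ϕ sin δ + cos ϕ cos δ sin h₀ = 1.7754×0.43680×0.38606 + 0.89956×0.92247×0.97913 = 0.299387 + 0.812499 = 1.111886.
Q̄ = (S_0/π) × [bracket] = (589/π) × 1.111886 = 208.46 W/m².
— Configuration B (ϕ=+84.3°):
cos h₀ = −tan(+84.3°) tan(+22.709°) = -4.1928 ≤ −1 ⇒ polar day, h₀ = π.
Bracket: h₀ sin ϕ sin δ + cos ϕ cos δ sin h₀ = 3.1416×0.99506×0.38606 + 0.09932×0.92247×0.00000 = 1.206855 + 0.000000 = 1.206855.
Q̄ = (S_0/π) × [bracket] = (589/π) × 1.206855 = 226.27 W/m².
Ratio Q̄_A / Q̄_B = 208.46 / 226.27 = 0.9213.

Q̄_A / Q̄_B ≈ 0.921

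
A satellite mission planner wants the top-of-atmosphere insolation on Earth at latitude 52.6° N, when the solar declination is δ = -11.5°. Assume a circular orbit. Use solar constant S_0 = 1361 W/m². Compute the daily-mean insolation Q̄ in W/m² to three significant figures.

Q̄ ≈ 159 W/m²

cos h₀ = −tan(+52.6°) tan(-11.500°) = 0.2661, h₀ = 1.3014 rad.
Bracket: h₀ sin ϕ sin δ + cos ϕ cos δ sin h₀ = 1.3014×0.79441×-0.19937 + 0.60738×0.97992×0.96394 = -0.206118 + 0.573721 = 0.367603.
Q̄ = (S_0/π) × [bracket] = (1361/π) × 0.367603 = 159.3 W/m².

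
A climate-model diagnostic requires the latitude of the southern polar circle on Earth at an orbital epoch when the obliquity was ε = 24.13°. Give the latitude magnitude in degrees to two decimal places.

65.87°

The polar circle is the lowest latitude that experiences at least one full rotation of continuous darkness at the northern-summer solstice; it lies at |φ| = 90° − ε = 90° − 24.13° = 65.87°.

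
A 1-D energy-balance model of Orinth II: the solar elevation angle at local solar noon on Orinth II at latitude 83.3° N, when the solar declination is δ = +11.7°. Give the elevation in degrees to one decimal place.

At local noon the hour angle is zero, so the zenith angle equals |φ − δ| = |+83.3° − (+11.700°)| = 71.600°.
Elevation = 90° − 71.600° = 18.4°.

18.4°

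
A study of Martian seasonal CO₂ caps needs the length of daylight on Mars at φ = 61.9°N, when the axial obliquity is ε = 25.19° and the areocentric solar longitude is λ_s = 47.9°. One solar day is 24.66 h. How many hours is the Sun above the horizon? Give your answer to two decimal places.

sin δ = sin 25.19° × sin 47.9° = 0.31580, so δ = +18.409°.
cos H₀ = −tan φ · tan δ = −tan(+61.9°) × tan(+18.409°) = -0.6233, so H₀ = 2.2438 rad = 128.56°.
Daylight = 2H₀/(2π) × 24.66 h = (2.2438/π) × 24.66 = 17.61 h.

17.61 h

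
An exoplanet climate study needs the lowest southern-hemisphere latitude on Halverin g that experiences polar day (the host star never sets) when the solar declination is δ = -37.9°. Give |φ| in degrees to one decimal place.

Polar day requires cos H₀ = −tan φ tan δ ≤ −1, i.e. tan φ tan δ ≥ 1.
The boundary is |tan φ| · |tan δ| = 1, so |φ| = 90° − |δ| = 90° − 37.9° = 52.1° in the southern hemisphere.

|φ| = 52.1°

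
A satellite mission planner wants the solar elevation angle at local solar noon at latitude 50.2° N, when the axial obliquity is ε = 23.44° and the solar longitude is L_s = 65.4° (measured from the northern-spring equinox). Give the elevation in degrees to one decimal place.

61.0°

Solar declination: sin δ = sin ε · sin L_s = sin 23.44° × sin 65.4° = 0.36168, so δ = +21.204°.
At local noon the hour angle is zero, so the zenith angle equals |ϕ − δ| = |+50.2° − (+21.204°)| = 28.996°.
Elevation = 90° − 28.996° = 61.0°.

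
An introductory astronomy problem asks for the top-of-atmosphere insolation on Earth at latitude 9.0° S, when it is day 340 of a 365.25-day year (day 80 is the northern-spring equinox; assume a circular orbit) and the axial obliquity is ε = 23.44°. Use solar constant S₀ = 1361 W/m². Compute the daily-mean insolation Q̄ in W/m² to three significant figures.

Q̄ ≈ 437 W/m²

Solar longitude: λ_s = 360° × (340 − 80)/365.25 = 256.263°.
sin δ = sin 23.44° × sin 256.263° = -0.38641, so δ = -22.731°.
cos H₀ = −tan(-9.0°) tan(-22.731°) = -0.0664, H₀ = 1.6372 rad.
Bracket: H₀ sin φ sin δ + cos φ cos δ sin H₀ = 1.6372×-0.15643×-0.38641 + 0.98769×0.92233×0.99780 = 0.098962 + 0.908972 = 1.007934.
Q̄ = (S₀/π) × [bracket] = (1361/π) × 1.007934 = 436.7 W/m².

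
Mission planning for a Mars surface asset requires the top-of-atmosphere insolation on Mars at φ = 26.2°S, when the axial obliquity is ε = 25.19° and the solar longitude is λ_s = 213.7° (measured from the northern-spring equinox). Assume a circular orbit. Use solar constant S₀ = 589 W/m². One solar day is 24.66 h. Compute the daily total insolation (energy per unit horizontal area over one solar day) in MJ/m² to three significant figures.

Solar declination: sin δ = sin ε · sin λ_s = sin 25.19° × sin 213.7° = -0.23615, so δ = -13.660°.
cos H₀ = −tan(-26.2°) tan(-13.660°) = -0.1196, H₀ = 1.6907 rad.
Bracket: H₀ sin φ sin δ + cos φ cos δ sin H₀ = 1.6907×-0.44151×-0.23615 + 0.89726×0.97172×0.99282 = 0.176277 + 0.865625 = 1.041902.
Q̄ = (S₀/π) × [bracket] = (589/π) × 1.041902 = 195.34 W/m².
Daily total = Q̄ × 24.66 h × 3600 s/h = 195.34 × 24.66 × 3600 / 10⁶ = 17.34 MJ/m².

17.3 MJ/m²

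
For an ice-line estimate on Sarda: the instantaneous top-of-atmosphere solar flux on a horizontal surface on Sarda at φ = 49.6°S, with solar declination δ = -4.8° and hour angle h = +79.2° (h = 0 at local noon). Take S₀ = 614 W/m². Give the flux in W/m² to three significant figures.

113 W/m²

cos θ_z = sin φ sin δ + cos φ cos δ cos h = 0.063724 + 0.121020 = 0.184744.
Flux = S₀ · cos θ_z = 614 × 0.184744 = 113.4 W/m².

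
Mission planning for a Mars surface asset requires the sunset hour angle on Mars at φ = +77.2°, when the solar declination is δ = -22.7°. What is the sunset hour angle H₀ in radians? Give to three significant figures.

H₀ = 0.00 rad

cos H₀ = −tan φ · tan δ = 1.8412 ≥ 1, so the Sun never rises (polar night) and H₀ = 0.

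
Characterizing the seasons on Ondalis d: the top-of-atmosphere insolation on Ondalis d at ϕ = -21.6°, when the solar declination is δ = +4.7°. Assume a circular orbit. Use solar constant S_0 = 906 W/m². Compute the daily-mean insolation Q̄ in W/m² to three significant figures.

Q̄ ≈ 254 W/m²

cos h₀ = −tan(-21.6°) tan(+4.700°) = 0.0326, h₀ = 1.5382 rad.
Bracket: h₀ sin ϕ sin δ + cos ϕ cos δ sin h₀ = 1.5382×-0.36812×0.08194 + 0.92978×0.99664×0.99947 = -0.046398 + 0.926165 = 0.879767.
Q̄ = (S_0/π) × [bracket] = (906/π) × 0.879767 = 253.7 W/m².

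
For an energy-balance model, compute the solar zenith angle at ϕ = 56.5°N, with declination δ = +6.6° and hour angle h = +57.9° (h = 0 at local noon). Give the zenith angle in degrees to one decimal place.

cos θ_z = sin ϕ sin δ + cos ϕ cos δ cos h = 0.095844 + 0.291355 = 0.387199.
θ_z = arccos(0.387199) = 67.2°.

θ_z = 67.2°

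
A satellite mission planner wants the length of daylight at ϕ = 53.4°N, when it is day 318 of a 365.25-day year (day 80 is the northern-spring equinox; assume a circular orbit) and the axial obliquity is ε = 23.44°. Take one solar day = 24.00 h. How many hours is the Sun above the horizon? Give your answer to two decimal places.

Solar longitude: L_s = 360° × (318 − 80)/365.25 = 234.579°.
sin δ = sin 23.44° × sin 234.579° = -0.32416, so δ = -18.915°.
cos h₀ = −tan ϕ · tan δ = −tan(+53.4°) × tan(-18.915°) = 0.4614, so h₀ = 1.0912 rad = 62.52°.
Daylight = 2h₀/(2π) × 24.00 h = (1.0912/π) × 24.00 = 8.34 h.

8.34 h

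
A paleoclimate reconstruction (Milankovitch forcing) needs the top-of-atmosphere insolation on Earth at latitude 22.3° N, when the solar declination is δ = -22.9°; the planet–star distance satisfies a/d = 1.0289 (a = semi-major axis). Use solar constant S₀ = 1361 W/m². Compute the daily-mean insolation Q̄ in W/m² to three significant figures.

cos H₀ = −tan(+22.3°) tan(-22.900°) = 0.1732, H₀ = 1.3967 rad.
Bracket: H₀ sin φ sin δ + cos φ cos δ sin H₀ = 1.3967×0.37946×-0.38912 + 0.92521×0.92119×0.98488 = -0.206230 + 0.839408 = 0.633178.
Inverse-square distance factor (a/d)² = 1.0289² = 1.058635.
Q̄ = (S₀/π) × 1.058635 × [bracket] = (1361/π) × 1.058635 × 0.633178 = 290.4 W/m².

Q̄ ≈ 290 W/m²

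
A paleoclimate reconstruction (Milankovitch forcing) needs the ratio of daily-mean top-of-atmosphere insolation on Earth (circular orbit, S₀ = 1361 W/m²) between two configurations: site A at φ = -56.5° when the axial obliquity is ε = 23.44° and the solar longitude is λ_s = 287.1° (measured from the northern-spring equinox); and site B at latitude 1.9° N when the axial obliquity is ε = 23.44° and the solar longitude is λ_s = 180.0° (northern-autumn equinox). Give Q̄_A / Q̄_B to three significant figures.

Q̄_A / Q̄_B ≈ 1.11

— Configuration A (φ=-56.5°):
Solar declination: sin δ = sin ε · sin λ_s = sin 23.44° × sin 287.1° = -0.38020, so δ = -22.346°.
cos H₀ = −tan(-56.5°) tan(-22.346°) = -0.6211, H₀ = 2.2409 rad.
Bracket: H₀ sin φ sin δ + cos φ cos δ sin H₀ = 2.2409×-0.83389×-0.38020 + 0.55194×0.92490×0.78376 = 0.710466 + 0.400101 = 1.110567.
Q̄ = (S₀/π) × [bracket] = (1361/π) × 1.110567 = 481.12 W/m².
— Configuration B (φ=+1.9°):
Solar declination: sin δ = sin ε · sin λ_s = sin 23.44° × sin 180.0° = 0.00000, so δ = +0.000°.
cos H₀ = −tan(+1.9°) tan(+0.000°) = -0.0000, H₀ = 1.5708 rad.
Bracket: H₀ sin φ sin δ + cos φ cos δ sin H₀ = 1.5708×0.03316×0.00000 + 0.99945×1.00000×1.00000 = 0.000000 + 0.999450 = 0.999450.
Q̄ = (S₀/π) × [bracket] = (1361/π) × 0.999450 = 432.98 W/m².
Ratio Q̄_A / Q̄_B = 481.12 / 432.98 = 1.111.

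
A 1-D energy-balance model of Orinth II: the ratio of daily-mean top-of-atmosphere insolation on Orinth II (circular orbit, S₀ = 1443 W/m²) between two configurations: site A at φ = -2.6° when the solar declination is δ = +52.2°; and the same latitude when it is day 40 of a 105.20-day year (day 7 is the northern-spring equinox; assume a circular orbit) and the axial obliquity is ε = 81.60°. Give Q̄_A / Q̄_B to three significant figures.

Q̄_A / Q̄_B ≈ 1.60

— Configuration A (φ=-2.6°):
cos H₀ = −tan(-2.6°) tan(+52.200°) = 0.0585, H₀ = 1.5122 rad.
Bracket: H₀ sin φ sin δ + cos φ cos δ sin H₀ = 1.5122×-0.04536×0.79016 + 0.99897×0.61291×0.99828 = -0.054200 + 0.611226 = 0.557026.
Q̄ = (S₀/π) × [bracket] = (1443/π) × 0.557026 = 255.85 W/m².
— Configuration B (φ=-2.6°):
Solar longitude: λ_s = 360° × (40 − 7)/105.20 = 112.928°.
sin δ = sin 81.60° × sin 112.928° = 0.91112, so δ = +65.660°.
cos H₀ = −tan(-2.6°) tan(+65.660°) = 0.1004, H₀ = 1.4702 rad.
Bracket: H₀ sin φ sin δ + cos φ cos δ sin H₀ = 1.4702×-0.04536×0.91112 + 0.99897×0.41215×0.99495 = -0.060761 + 0.409646 = 0.348885.
Q̄ = (S₀/π) × [bracket] = (1443/π) × 0.348885 = 160.25 W/m².
Ratio Q̄_A / Q̄_B = 255.85 / 160.25 = 1.597.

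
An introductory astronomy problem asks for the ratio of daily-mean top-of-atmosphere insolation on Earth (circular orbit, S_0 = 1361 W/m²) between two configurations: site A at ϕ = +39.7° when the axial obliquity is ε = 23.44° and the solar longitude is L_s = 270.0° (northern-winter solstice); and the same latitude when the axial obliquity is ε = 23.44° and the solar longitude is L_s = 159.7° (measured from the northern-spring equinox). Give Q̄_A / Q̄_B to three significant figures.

Q̄_A / Q̄_B ≈ 0.390

— Configuration A (ϕ=+39.7°):
Solar declination: sin δ = sin ε · sin L_s = sin 23.44° × sin 270.0° = -0.39779, so δ = -23.440°.
cos h₀ = −tan(+39.7°) tan(-23.440°) = 0.3600, h₀ = 1.2026 rad.
Bracket: h₀ sin ϕ sin δ + cos ϕ cos δ sin h₀ = 1.2026×0.63877×-0.39779 + 0.76940×0.91748×0.93297 = -0.305576 + 0.658592 = 0.353016.
Q̄ = (S_0/π) × [bracket] = (1361/π) × 0.353016 = 152.93 W/m².
— Configuration B (ϕ=+39.7°):
Solar declination: sin δ = sin ε · sin L_s = sin 23.44° × sin 159.7° = 0.13801, so δ = +7.933°.
cos h₀ = −tan(+39.7°) tan(+7.933°) = -0.1157, h₀ = 1.6867 rad.
Bracket: h₀ sin ϕ sin δ + cos ϕ cos δ sin h₀ = 1.6867×0.63877×0.13801 + 0.76940×0.99043×0.99329 = 0.148694 + 0.756924 = 0.905618.
Q̄ = (S_0/π) × [bracket] = (1361/π) × 0.905618 = 392.33 W/m².
Ratio Q̄_A / Q̄_B = 152.93 / 392.33 = 0.3898.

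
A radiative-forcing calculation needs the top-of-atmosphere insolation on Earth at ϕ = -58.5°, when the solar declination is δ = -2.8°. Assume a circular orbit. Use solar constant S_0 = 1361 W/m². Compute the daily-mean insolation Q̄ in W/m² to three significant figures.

cos h₀ = −tan(-58.5°) tan(-2.800°) = -0.0798, h₀ = 1.6507 rad.
Bracket: h₀ sin ϕ sin δ + cos ϕ cos δ sin h₀ = 1.6507×-0.85264×-0.04885 + 0.52250×0.99881×0.99681 = 0.068754 + 0.520213 = 0.588967.
Q̄ = (S_0/π) × [bracket] = (1361/π) × 0.588967 = 255.2 W/m².

Q̄ ≈ 255 W/m²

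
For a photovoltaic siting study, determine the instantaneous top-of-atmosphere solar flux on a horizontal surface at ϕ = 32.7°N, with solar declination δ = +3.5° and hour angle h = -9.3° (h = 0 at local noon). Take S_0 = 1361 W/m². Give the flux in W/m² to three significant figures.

cos θ_z = sin ϕ sin δ + cos ϕ cos δ cos h = 0.032981 + 0.828901 = 0.861882.
Flux = S_0 · cos θ_z = 1361 × 0.861882 = 1173 W/m².

1.17e+03 W/m²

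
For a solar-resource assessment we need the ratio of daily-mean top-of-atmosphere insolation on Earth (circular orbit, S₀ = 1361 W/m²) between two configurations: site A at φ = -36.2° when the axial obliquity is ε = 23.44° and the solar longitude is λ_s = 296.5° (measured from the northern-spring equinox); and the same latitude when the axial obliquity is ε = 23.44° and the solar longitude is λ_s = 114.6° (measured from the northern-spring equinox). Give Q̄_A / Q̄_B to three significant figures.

Q̄_A / Q̄_B ≈ 2.49

— Configuration A (φ=-36.2°):
Solar declination: sin δ = sin ε · sin λ_s = sin 23.44° × sin 296.5° = -0.35599, so δ = -20.854°.
cos H₀ = −tan(-36.2°) tan(-20.854°) = -0.2788, H₀ = 1.8534 rad.
Bracket: H₀ sin φ sin δ + cos φ cos δ sin H₀ = 1.8534×-0.59061×-0.35599 + 0.80696×0.93449×0.96035 = 0.389680 + 0.724196 = 1.113876.
Q̄ = (S₀/π) × [bracket] = (1361/π) × 1.113876 = 482.55 W/m².
— Configuration B (φ=-36.2°):
Solar declination: sin δ = sin ε · sin λ_s = sin 23.44° × sin 114.6° = 0.36168, so δ = +21.204°.
cos H₀ = −tan(-36.2°) tan(+21.204°) = 0.2839, H₀ = 1.2829 rad.
Bracket: H₀ sin φ sin δ + cos φ cos δ sin H₀ = 1.2829×-0.59061×0.36168 + 0.80696×0.93230×0.95884 = -0.274043 + 0.721363 = 0.447320.
Q̄ = (S₀/π) × [bracket] = (1361/π) × 0.447320 = 193.79 W/m².
Ratio Q̄_A / Q̄_B = 482.55 / 193.79 = 2.490.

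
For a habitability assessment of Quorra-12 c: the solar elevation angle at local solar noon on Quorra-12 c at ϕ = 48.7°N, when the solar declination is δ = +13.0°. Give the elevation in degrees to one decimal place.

54.3°

At local noon the hour angle is zero, so the zenith angle equals |ϕ − δ| = |+48.7° − (+13.000°)| = 35.700°.
Elevation = 90° − 35.700° = 54.3°.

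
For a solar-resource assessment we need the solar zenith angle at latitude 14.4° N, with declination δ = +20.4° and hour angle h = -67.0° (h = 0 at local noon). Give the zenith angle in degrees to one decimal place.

cos θ_z = sin ϕ sin δ + cos ϕ cos δ cos h = 0.086686 + 0.354720 = 0.441406.
θ_z = arccos(0.441406) = 63.8°.

θ_z = 63.8°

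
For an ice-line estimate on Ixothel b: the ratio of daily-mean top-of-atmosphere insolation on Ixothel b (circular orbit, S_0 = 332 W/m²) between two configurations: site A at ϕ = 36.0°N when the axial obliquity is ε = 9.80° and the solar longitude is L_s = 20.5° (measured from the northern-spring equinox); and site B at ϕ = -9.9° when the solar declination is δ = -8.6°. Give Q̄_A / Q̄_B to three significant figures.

— Configuration A (ϕ=+36.0°):
Solar declination: sin δ = sin ε · sin L_s = sin 9.80° × sin 20.5° = 0.05961, so δ = +3.417°.
cos h₀ = −tan(+36.0°) tan(+3.417°) = -0.0434, h₀ = 1.6142 rad.
Bracket: h₀ sin ϕ sin δ + cos ϕ cos δ sin h₀ = 1.6142×0.58779×0.05961 + 0.80902×0.99822×0.99906 = 0.056559 + 0.806821 = 0.863380.
Q̄ = (S_0/π) × [bracket] = (332/π) × 0.863380 = 91.241 W/m².
— Configuration B (ϕ=-9.9°):
cos h₀ = −tan(-9.9°) tan(-8.600°) = -0.0264, h₀ = 1.5972 rad.
Bracket: h₀ sin ϕ sin δ + cos ϕ cos δ sin h₀ = 1.5972×-0.17193×-0.14954 + 0.98511×0.98876×0.99965 = 0.041065 + 0.973696 = 1.014761.
Q̄ = (S_0/π) × [bracket] = (332/π) × 1.014761 = 107.24 W/m².
Ratio Q̄_A / Q̄_B = 91.241 / 107.24 = 0.8508.

Q̄_A / Q̄_B ≈ 0.851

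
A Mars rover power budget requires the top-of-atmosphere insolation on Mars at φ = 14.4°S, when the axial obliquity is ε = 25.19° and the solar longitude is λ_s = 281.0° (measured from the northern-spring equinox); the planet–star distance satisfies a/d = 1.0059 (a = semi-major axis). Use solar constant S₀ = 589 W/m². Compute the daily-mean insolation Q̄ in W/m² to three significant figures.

Q̄ ≈ 199 W/m²

Solar declination: sin δ = sin ε · sin λ_s = sin 25.19° × sin 281.0° = -0.41780, so δ = -24.696°.
cos H₀ = −tan(-14.4°) tan(-24.696°) = -0.1181, H₀ = 1.6891 rad.
Bracket: H₀ sin φ sin δ + cos φ cos δ sin H₀ = 1.6891×-0.24869×-0.41780 + 0.96858×0.90854×0.99301 = 0.175502 + 0.873843 = 1.049345.
Inverse-square distance factor (a/d)² = 1.0059² = 1.011835.
Q̄ = (S₀/π) × 1.011835 × [bracket] = (589/π) × 1.011835 × 1.049345 = 199.1 W/m².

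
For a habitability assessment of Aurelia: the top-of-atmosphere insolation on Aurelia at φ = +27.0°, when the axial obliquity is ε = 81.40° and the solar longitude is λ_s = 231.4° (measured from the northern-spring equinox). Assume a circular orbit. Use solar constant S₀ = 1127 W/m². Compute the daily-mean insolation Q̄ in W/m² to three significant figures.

Solar declination: sin δ = sin ε · sin λ_s = sin 81.40° × sin 231.4° = -0.77273, so δ = -50.600°.
cos H₀ = −tan(+27.0°) tan(-50.600°) = 0.6203, H₀ = 0.9017 rad.
Bracket: H₀ sin φ sin δ + cos φ cos δ sin H₀ = 0.9017×0.45399×-0.77273 + 0.89101×0.63473×0.78436 = -0.316327 + 0.443595 = 0.127268.
Q̄ = (S₀/π) × [bracket] = (1127/π) × 0.127268 = 45.66 W/m².

Q̄ ≈ 45.7 W/m²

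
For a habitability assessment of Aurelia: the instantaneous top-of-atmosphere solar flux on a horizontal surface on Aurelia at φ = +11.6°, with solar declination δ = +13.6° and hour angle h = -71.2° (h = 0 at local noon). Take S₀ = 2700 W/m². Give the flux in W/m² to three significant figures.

cos θ_z = sin φ sin δ + cos φ cos δ cos h = 0.047282 + 0.306832 = 0.354114.
Flux = S₀ · cos θ_z = 2700 × 0.354114 = 956.1 W/m².

956 W/m²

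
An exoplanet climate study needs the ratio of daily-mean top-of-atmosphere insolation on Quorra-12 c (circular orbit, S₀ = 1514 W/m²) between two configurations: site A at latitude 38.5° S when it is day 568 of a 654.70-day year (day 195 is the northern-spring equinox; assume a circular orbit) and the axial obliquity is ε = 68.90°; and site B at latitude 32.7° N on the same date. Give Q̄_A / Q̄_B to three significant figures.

— Configuration A (φ=-38.5°):
Solar longitude: λ_s = 360° × (568 − 195)/654.70 = 205.102°.
sin δ = sin 68.90° × sin 205.102° = -0.39578, so δ = -23.315°.
cos H₀ = −tan(-38.5°) tan(-23.315°) = -0.3428, H₀ = 1.9207 rad.
Bracket: H₀ sin φ sin δ + cos φ cos δ sin H₀ = 1.9207×-0.62251×-0.39578 + 0.78261×0.91834×0.93940 = 0.473216 + 0.675149 = 1.148365.
Q̄ = (S₀/π) × [bracket] = (1514/π) × 1.148365 = 553.42 W/m².
— Configuration B (φ=+32.7°):
cos H₀ = −tan(+32.7°) tan(-23.315°) = 0.2767, H₀ = 1.2905 rad.
Bracket: H₀ sin φ sin δ + cos φ cos δ sin H₀ = 1.2905×0.54024×-0.39578 + 0.84151×0.91834×0.96096 = -0.275930 + 0.742622 = 0.466692.
Q̄ = (S₀/π) × [bracket] = (1514/π) × 0.466692 = 224.91 W/m².
Ratio Q̄_A / Q̄_B = 553.42 / 224.91 = 2.461.

Q̄_A / Q̄_B ≈ 2.46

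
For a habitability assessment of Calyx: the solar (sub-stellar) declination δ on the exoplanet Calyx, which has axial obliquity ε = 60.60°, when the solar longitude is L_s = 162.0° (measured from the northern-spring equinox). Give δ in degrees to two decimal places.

sin δ = sin ε · sin L_s = sin 60.60° × sin 162.0° = 0.269220.
δ = arcsin(0.269220) = +15.62°.

δ = +15.62°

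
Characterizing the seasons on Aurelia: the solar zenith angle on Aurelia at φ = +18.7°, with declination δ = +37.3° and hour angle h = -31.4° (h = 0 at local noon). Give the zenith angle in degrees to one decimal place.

cos θ_z = sin φ sin δ + cos φ cos δ cos h = 0.194288 + 0.643134 = 0.837422.
θ_z = arccos(0.837422) = 33.1°.

θ_z = 33.1°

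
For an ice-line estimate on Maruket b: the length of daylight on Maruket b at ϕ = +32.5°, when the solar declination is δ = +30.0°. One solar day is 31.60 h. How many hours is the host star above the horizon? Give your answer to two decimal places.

19.59 h

cos h₀ = −tan ϕ · tan δ = −tan(+32.5°) × tan(+30.000°) = -0.3678, so h₀ = 1.9475 rad = 111.58°.
Daylight = 2h₀/(2π) × 31.60 h = (1.9475/π) × 31.60 = 19.59 h.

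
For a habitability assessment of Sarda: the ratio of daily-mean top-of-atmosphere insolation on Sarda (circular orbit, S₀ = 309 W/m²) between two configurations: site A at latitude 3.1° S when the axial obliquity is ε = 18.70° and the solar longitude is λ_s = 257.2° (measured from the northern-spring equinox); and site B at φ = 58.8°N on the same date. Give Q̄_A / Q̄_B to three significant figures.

Q̄_A / Q̄_B ≈ 6.65

— Configuration A (φ=-3.1°):
Solar declination: sin δ = sin ε · sin λ_s = sin 18.70° × sin 257.2° = -0.31265, so δ = -18.219°.
cos H₀ = −tan(-3.1°) tan(-18.219°) = -0.0178, H₀ = 1.5886 rad.
Bracket: H₀ sin φ sin δ + cos φ cos δ sin H₀ = 1.5886×-0.05408×-0.31265 + 0.99854×0.94987×0.99984 = 0.026860 + 0.948331 = 0.975191.
Q̄ = (S₀/π) × [bracket] = (309/π) × 0.975191 = 95.918 W/m².
— Configuration B (φ=+58.8°):
cos H₀ = −tan(+58.8°) tan(-18.219°) = 0.5435, H₀ = 0.9962 rad.
Bracket: H₀ sin φ sin δ + cos φ cos δ sin H₀ = 0.9962×0.85536×-0.31265 + 0.51803×0.94987×0.83942 = -0.266412 + 0.413046 = 0.146634.
Q̄ = (S₀/π) × [bracket] = (309/π) × 0.146634 = 14.423 W/m².
Ratio Q̄_A / Q̄_B = 95.918 / 14.423 = 6.650.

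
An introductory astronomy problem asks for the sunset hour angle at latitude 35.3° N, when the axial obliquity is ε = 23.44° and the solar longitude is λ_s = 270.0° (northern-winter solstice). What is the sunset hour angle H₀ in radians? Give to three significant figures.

Solar declination: sin δ = sin ε · sin λ_s = sin 23.44° × sin 270.0° = -0.39779, so δ = -23.440°.
cos H₀ = −tan φ · tan δ = −tan(+35.3°) × tan(-23.440°) = 0.3070, so H₀ = 1.2588 rad = 72.12°.

H₀ = 1.26 rad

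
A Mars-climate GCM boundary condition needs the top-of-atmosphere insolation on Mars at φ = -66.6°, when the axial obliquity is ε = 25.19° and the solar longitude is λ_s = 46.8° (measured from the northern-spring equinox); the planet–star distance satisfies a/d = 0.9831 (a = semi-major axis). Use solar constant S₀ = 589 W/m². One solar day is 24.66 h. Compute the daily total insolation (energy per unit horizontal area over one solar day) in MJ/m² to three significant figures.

Solar declination: sin δ = sin ε · sin λ_s = sin 25.19° × sin 46.8° = 0.31026, so δ = +18.075°.
cos H₀ = −tan(-66.6°) tan(+18.075°) = 0.7542, H₀ = 0.7164 rad.
Bracket: H₀ sin φ sin δ + cos φ cos δ sin H₀ = 0.7164×-0.91775×0.31026 + 0.39715×0.95065×0.65665 = -0.203989 + 0.247919 = 0.043930.
Inverse-square distance factor (a/d)² = 0.9831² = 0.966486.
Q̄ = (S₀/π) × 0.966486 × [bracket] = (589/π) × 0.966486 × 0.043930 = 7.9602 W/m².
Daily total = Q̄ × 24.66 h × 3600 s/h = 7.9602 × 24.66 × 3600 / 10⁶ = 0.7067 MJ/m².

0.707 MJ/m²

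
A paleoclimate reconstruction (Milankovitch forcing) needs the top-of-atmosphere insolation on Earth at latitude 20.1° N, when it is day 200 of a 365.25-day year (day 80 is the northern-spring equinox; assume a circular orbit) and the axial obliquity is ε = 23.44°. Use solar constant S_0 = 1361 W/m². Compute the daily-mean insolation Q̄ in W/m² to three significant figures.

Q̄ ≈ 467 W/m²

Solar longitude: L_s = 360° × (200 − 80)/365.25 = 118.275°.
sin δ = sin 23.44° × sin 118.275° = 0.35033, so δ = +20.507°.
cos h₀ = −tan(+20.1°) tan(+20.507°) = -0.1369, h₀ = 1.7081 rad.
Bracket: h₀ sin ϕ sin δ + cos ϕ cos δ sin h₀ = 1.7081×0.34366×0.35033 + 0.93909×0.93663×0.99059 = 0.205646 + 0.871303 = 1.076949.
Q̄ = (S_0/π) × [bracket] = (1361/π) × 1.076949 = 466.6 W/m².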